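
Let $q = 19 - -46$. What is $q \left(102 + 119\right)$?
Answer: $14365$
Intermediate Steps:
$q = 65$ ($q = 19 + 46 = 65$)
$q \left(102 + 119\right) = 65 \left(102 + 119\right) = 65 \cdot 221 = 14365$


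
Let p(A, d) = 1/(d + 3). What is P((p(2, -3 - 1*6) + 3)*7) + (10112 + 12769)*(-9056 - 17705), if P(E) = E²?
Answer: -22043449715/36 ≈ -6.1232e+8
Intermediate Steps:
p(A, d) = 1/(3 + d)
P((p(2, -3 - 1*6) + 3)*7) + (10112 + 12769)*(-9056 - 17705) = ((1/(3 + (-3 - 1*6)) + 3)*7)² + (10112 + 12769)*(-9056 - 17705) = ((1/(3 + (-3 - 6)) + 3)*7)² + 22881*(-26761) = ((1/(3 - 9) + 3)*7)² - 612318441 = ((1/(-6) + 3)*7)² - 612318441 = ((-⅙ + 3)*7)² - 612318441 = ((17/6)*7)² - 612318441 = (119/6)² - 612318441 = 14161/36 - 612318441 = -22043449715/36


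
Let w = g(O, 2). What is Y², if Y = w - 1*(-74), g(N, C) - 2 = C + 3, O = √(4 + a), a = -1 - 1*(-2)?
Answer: 6561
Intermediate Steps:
a = 1 (a = -1 + 2 = 1)
O = √5 (O = √(4 + 1) = √5 ≈ 2.2361)
g(N, C) = 5 + C (g(N, C) = 2 + (C + 3) = 2 + (3 + C) = 5 + C)
w = 7 (w = 5 + 2 = 7)
Y = 81 (Y = 7 - 1*(-74) = 7 + 74 = 81)
Y² = 81² = 6561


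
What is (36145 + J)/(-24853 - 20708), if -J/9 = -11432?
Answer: -139033/45561 ≈ -3.0516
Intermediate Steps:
J = 102888 (J = -9*(-11432) = 102888)
(36145 + J)/(-24853 - 20708) = (36145 + 102888)/(-24853 - 20708) = 139033/(-45561) = 139033*(-1/45561) = -139033/45561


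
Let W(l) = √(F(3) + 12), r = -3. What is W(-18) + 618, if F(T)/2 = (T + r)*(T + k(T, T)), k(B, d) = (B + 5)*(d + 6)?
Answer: 618 + 2*√3 ≈ 621.46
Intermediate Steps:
k(B, d) = (5 + B)*(6 + d)
F(T) = 2*(-3 + T)*(30 + T² + 12*T) (F(T) = 2*((T - 3)*(T + (30 + 5*T + 6*T + T*T))) = 2*((-3 + T)*(T + (30 + 5*T + 6*T + T²))) = 2*((-3 + T)*(T + (30 + T² + 11*T))) = 2*((-3 + T)*(30 + T² + 12*T)) = 2*(-3 + T)*(30 + T² + 12*T))
W(l) = 2*√3 (W(l) = √((-180 - 12*3 + 2*3³ + 18*3²) + 12) = √((-180 - 36 + 2*27 + 18*9) + 12) = √((-180 - 36 + 54 + 162) + 12) = √(0 + 12) = √12 = 2*√3)
W(-18) + 618 = 2*√3 + 618 = 618 + 2*√3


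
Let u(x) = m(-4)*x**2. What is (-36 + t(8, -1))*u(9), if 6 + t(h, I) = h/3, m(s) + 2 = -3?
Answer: 15930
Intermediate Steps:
m(s) = -5 (m(s) = -2 - 3 = -5)
t(h, I) = -6 + h/3
u(x) = -5*x**2
(-36 + t(8, -1))*u(9) = (-36 + (-6 + (1/3)*8))*(-5*9**2) = (-36 + (-6 + 8/3))*(-5*81) = (-36 - 10/3)*(-405) = -118/3*(-405) = 15930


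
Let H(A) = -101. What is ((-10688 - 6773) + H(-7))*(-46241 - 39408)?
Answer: 1504167738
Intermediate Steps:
((-10688 - 6773) + H(-7))*(-46241 - 39408) = ((-10688 - 6773) - 101)*(-46241 - 39408) = (-17461 - 101)*(-85649) = -17562*(-85649) = 1504167738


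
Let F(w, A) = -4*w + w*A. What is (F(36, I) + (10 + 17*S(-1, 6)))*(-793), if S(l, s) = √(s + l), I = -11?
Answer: 420290 - 13481*√5 ≈ 3.9015e+5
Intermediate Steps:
S(l, s) = √(l + s)
F(w, A) = -4*w + A*w
(F(36, I) + (10 + 17*S(-1, 6)))*(-793) = (36*(-4 - 11) + (10 + 17*√(-1 + 6)))*(-793) = (36*(-15) + (10 + 17*√5))*(-793) = (-540 + (10 + 17*√5))*(-793) = (-530 + 17*√5)*(-793) = 420290 - 13481*√5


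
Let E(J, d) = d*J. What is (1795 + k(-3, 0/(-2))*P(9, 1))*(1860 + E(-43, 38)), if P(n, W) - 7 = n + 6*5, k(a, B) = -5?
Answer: 353690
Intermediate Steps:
E(J, d) = J*d
P(n, W) = 37 + n (P(n, W) = 7 + (n + 6*5) = 7 + (n + 30) = 7 + (30 + n) = 37 + n)
(1795 + k(-3, 0/(-2))*P(9, 1))*(1860 + E(-43, 38)) = (1795 - 5*(37 + 9))*(1860 - 43*38) = (1795 - 5*46)*(1860 - 1634) = (1795 - 230)*226 = 1565*226 = 353690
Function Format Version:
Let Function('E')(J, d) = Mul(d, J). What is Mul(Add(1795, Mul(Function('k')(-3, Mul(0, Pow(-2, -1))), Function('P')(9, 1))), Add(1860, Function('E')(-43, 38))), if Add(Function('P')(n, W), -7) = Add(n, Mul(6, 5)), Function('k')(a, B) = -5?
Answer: 353690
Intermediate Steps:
Function('E')(J, d) = Mul(J, d)
Function('P')(n, W) = Add(37, n) (Function('P')(n, W) = Add(7, Add(n, Mul(6, 5))) = Add(7, Add(n, 30)) = Add(7, Add(30, n)) = Add(37, n))
Mul(Add(1795, Mul(Function('k')(-3, Mul(0, Pow(-2, -1))), Function('P')(9, 1))), Add(1860, Function('E')(-43, 38))) = Mul(Add(1795, Mul(-5, Add(37, 9))), Add(1860, Mul(-43, 38))) = Mul(Add(1795, Mul(-5, 46)), Add(1860, -1634)) = Mul(Add(1795, -230), 226) = Mul(1565, 226) = 353690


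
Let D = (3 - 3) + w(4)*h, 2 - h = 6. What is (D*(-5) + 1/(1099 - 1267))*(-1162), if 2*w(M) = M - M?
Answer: 83/12 ≈ 6.9167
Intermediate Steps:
h = -4 (h = 2 - 1*6 = 2 - 6 = -4)
w(M) = 0 (w(M) = (M - M)/2 = (1/2)*0 = 0)
D = 0 (D = (3 - 3) + 0*(-4) = 0 + 0 = 0)
(D*(-5) + 1/(1099 - 1267))*(-1162) = (0*(-5) + 1/(1099 - 1267))*(-1162) = (0 + 1/(-168))*(-1162) = (0 - 1/168)*(-1162) = -1/168*(-1162) = 83/12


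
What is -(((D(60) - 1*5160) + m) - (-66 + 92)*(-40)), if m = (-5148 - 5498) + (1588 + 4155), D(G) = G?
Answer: 8963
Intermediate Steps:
m = -4903 (m = -10646 + 5743 = -4903)
-(((D(60) - 1*5160) + m) - (-66 + 92)*(-40)) = -(((60 - 1*5160) - 4903) - (-66 + 92)*(-40)) = -(((60 - 5160) - 4903) - 26*(-40)) = -((-5100 - 4903) - 1*(-1040)) = -(-10003 + 1040) = -1*(-8963) = 8963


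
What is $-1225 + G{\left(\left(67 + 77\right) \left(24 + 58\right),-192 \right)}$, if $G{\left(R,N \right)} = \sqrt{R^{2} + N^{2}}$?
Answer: $-1225 + 96 \sqrt{15133} \approx 10585.0$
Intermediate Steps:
$G{\left(R,N \right)} = \sqrt{N^{2} + R^{2}}$
$-1225 + G{\left(\left(67 + 77\right) \left(24 + 58\right),-192 \right)} = -1225 + \sqrt{\left(-192\right)^{2} + \left(\left(67 + 77\right) \left(24 + 58\right)\right)^{2}} = -1225 + \sqrt{36864 + \left(144 \cdot 82\right)^{2}} = -1225 + \sqrt{36864 + 11808^{2}} = -1225 + \sqrt{36864 + 139428864} = -1225 + \sqrt{139465728} = -1225 + 96 \sqrt{15133}$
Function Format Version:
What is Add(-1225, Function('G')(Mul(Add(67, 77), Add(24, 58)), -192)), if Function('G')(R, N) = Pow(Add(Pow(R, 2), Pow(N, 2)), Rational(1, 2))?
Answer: Add(-1225, Mul(96, Pow(15133, Rational(1, 2)))) ≈ 10585.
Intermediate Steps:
Function('G')(R, N) = Pow(Add(Pow(N, 2), Pow(R, 2)), Rational(1, 2))
Add(-1225, Function('G')(Mul(Add(67, 77), Add(24, 58)), -192)) = Add(-1225, Pow(Add(Pow(-192, 2), Pow(Mul(Add(67, 77), Add(24, 58)), 2)), Rational(1, 2))) = Add(-1225, Pow(Add(36864, Pow(Mul(144, 82), 2)), Rational(1, 2))) = Add(-1225, Pow(Add(36864, Pow(11808, 2)), Rational(1, 2))) = Add(-1225, Pow(Add(36864, 139428864), Rational(1, 2))) = Add(-1225, Pow(139465728, Rational(1, 2))) = Add(-1225, Mul(96, Pow(15133, Rational(1, 2))))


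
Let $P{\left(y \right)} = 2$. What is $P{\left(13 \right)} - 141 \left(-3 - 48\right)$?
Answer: $7193$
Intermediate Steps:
$P{\left(13 \right)} - 141 \left(-3 - 48\right) = 2 - 141 \left(-3 - 48\right) = 2 - -7191 = 2 + 7191 = 7193$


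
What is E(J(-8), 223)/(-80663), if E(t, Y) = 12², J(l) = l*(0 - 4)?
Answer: -144/80663 ≈ -0.0017852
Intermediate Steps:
J(l) = -4*l (J(l) = l*(-4) = -4*l)
E(t, Y) = 144
E(J(-8), 223)/(-80663) = 144/(-80663) = 144*(-1/80663) = -144/80663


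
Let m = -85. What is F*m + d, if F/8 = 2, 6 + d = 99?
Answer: -1267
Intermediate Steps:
d = 93 (d = -6 + 99 = 93)
F = 16 (F = 8*2 = 16)
F*m + d = 16*(-85) + 93 = -1360 + 93 = -1267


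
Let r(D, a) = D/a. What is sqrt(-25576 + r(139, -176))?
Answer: I*sqrt(49516665)/44 ≈ 159.93*I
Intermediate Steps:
sqrt(-25576 + r(139, -176)) = sqrt(-25576 + 139/(-176)) = sqrt(-25576 + 139*(-1/176)) = sqrt(-25576 - 139/176) = sqrt(-4501515/176) = I*sqrt(49516665)/44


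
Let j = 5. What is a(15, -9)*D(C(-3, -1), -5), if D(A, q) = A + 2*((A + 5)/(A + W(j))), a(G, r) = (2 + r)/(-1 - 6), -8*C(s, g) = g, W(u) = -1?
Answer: -649/56 ≈ -11.589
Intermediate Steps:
C(s, g) = -g/8
a(G, r) = -2/7 - r/7 (a(G, r) = (2 + r)/(-7) = (2 + r)*(-1/7) = -2/7 - r/7)
D(A, q) = A + 2*(5 + A)/(-1 + A) (D(A, q) = A + 2*((A + 5)/(A - 1)) = A + 2*((5 + A)/(-1 + A)) = A + 2*(5 + A)/(-1 + A))
a(15, -9)*D(C(-3, -1), -5) = (-2/7 - 1/7*(-9))*((10 - 1/8*(-1) + (-1/8*(-1))**2)/(-1 - 1/8*(-1))) = (-2/7 + 9/7)*((10 + 1/8 + (1/8)**2)/(-1 + 1/8)) = 1*((10 + 1/8 + 1/64)/(-7/8)) = 1*(-8/7*649/64) = 1*(-649/56) = -649/56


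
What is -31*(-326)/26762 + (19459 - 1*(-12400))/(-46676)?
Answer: -190451451/624571556 ≈ -0.30493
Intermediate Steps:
-31*(-326)/26762 + (19459 - 1*(-12400))/(-46676) = 10106*(1/26762) + (19459 + 12400)*(-1/46676) = 5053/13381 + 31859*(-1/46676) = 5053/13381 - 31859/46676 = -190451451/624571556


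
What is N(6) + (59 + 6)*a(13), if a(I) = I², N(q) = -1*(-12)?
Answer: 10997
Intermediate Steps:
N(q) = 12
N(6) + (59 + 6)*a(13) = 12 + (59 + 6)*13² = 12 + 65*169 = 12 + 10985 = 10997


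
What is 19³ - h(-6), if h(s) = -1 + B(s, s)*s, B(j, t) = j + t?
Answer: 6788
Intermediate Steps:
h(s) = -1 + 2*s² (h(s) = -1 + (s + s)*s = -1 + (2*s)*s = -1 + 2*s²)
19³ - h(-6) = 19³ - (-1 + 2*(-6)²) = 6859 - (-1 + 2*36) = 6859 - (-1 + 72) = 6859 - 1*71 = 6859 - 71 = 6788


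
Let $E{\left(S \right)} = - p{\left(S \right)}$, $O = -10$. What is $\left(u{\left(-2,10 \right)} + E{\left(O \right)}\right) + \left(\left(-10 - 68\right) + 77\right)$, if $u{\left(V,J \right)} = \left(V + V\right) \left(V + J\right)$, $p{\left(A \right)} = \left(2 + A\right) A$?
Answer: $-113$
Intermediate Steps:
$p{\left(A \right)} = A \left(2 + A\right)$
$u{\left(V,J \right)} = 2 V \left(J + V\right)$
$E{\left(S \right)} = - S \left(2 + S\right)$
$\left(u{\left(-2,10 \right)} + E{\left(O \right)}\right) + \left(\left(-10 - 68\right) + 77\right) = \left(2 \left(-2\right) \left(10 - 2\right) - - 10 \left(2 - 10\right)\right) + \left(\left(-10 - 68\right) + 77\right) = \left(2 \left(-2\right) 8 - \left(-10\right) \left(-8\right)\right) + \left(-78 + 77\right) = \left(-32 - 80\right) - 1 = -112 - 1 = -113$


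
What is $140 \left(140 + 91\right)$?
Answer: $32340$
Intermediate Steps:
$140 \left(140 + 91\right) = 140 \cdot 231 = 32340$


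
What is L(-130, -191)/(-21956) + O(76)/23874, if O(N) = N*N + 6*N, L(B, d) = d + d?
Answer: 36487415/131044386 ≈ 0.27844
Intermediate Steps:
L(B, d) = 2*d
O(N) = N**2 + 6*N
L(-130, -191)/(-21956) + O(76)/23874 = (2*(-191))/(-21956) + (76*(6 + 76))/23874 = -382*(-1/21956) + (76*82)*(1/23874) = 191/10978 + 6232*(1/23874) = 191/10978 + 3116/11937 = 36487415/131044386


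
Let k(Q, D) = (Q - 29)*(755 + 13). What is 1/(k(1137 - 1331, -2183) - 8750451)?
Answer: -1/8921715 ≈ -1.1209e-7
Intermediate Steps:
k(Q, D) = -22272 + 768*Q (k(Q, D) = (-29 + Q)*768 = -22272 + 768*Q)
1/(k(1137 - 1331, -2183) - 8750451) = 1/((-22272 + 768*(1137 - 1331)) - 8750451) = 1/((-22272 + 768*(-194)) - 8750451) = 1/((-22272 - 148992) - 8750451) = 1/(-171264 - 8750451) = 1/(-8921715) = -1/8921715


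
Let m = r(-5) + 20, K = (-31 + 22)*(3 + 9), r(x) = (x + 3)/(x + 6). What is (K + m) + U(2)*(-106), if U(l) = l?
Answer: -302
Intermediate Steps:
r(x) = (3 + x)/(6 + x)
K = -108 (K = -9*12 = -108)
m = 18 (m = (3 - 5)/(6 - 5) + 20 = -2/1 + 20 = 1*(-2) + 20 = -2 + 20 = 18)
(K + m) + U(2)*(-106) = (-108 + 18) + 2*(-106) = -90 - 212 = -302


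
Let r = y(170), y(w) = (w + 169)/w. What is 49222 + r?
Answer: 8368079/170 ≈ 49224.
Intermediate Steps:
y(w) = (169 + w)/w
r = 339/170 (r = (169 + 170)/170 = (1/170)*339 = 339/170 ≈ 1.9941)
49222 + r = 49222 + 339/170 = 8368079/170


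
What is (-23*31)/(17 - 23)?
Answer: 713/6 ≈ 118.83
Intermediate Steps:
(-23*31)/(17 - 23) = -713/(-6) = -713*(-⅙) = 713/6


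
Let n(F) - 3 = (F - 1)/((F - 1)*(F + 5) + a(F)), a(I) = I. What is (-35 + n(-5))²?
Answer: 23716/25 ≈ 948.64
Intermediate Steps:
n(F) = 3 + (-1 + F)/(F + (-1 + F)*(5 + F)) (n(F) = 3 + (F - 1)/((F - 1)*(F + 5) + F) = 3 + (-1 + F)/((-1 + F)*(5 + F) + F) = 3 + (-1 + F)/(F + (-1 + F)*(5 + F)))
(-35 + n(-5))² = (-35 + (-16 + 3*(-5)² + 16*(-5))/(-5 + (-5)² + 5*(-5)))² = (-35 + (-16 + 3*25 - 80)/(-5 + 25 - 25))² = (-35 + (-16 + 75 - 80)/(-5))² = (-35 - ⅕*(-21))² = (-35 + 21/5)² = (-154/5)² = 23716/25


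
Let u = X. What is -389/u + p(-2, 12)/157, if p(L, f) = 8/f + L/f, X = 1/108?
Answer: -13191767/314 ≈ -42012.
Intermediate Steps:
X = 1/108 ≈ 0.0092593
u = 1/108 ≈ 0.0092593
-389/u + p(-2, 12)/157 = -389/1/108 + ((8 - 2)/12)/157 = -389*108 + ((1/12)*6)*(1/157) = -42012 + (½)*(1/157) = -42012 + 1/314 = -13191767/314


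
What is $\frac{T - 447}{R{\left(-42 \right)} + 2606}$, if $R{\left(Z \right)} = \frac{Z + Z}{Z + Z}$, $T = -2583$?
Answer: $- \frac{1010}{869} \approx -1.1623$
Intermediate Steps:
$R{\left(Z \right)} = 1$ ($R{\left(Z \right)} = \frac{2 Z}{2 Z} = 2 Z \frac{1}{2 Z} = 1$)
$\frac{T - 447}{R{\left(-42 \right)} + 2606} = \frac{-2583 - 447}{1 + 2606} = - \frac{3030}{2607} = \left(-3030\right) \frac{1}{2607} = - \frac{1010}{869}$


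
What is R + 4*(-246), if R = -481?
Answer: -1465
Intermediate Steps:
R + 4*(-246) = -481 + 4*(-246) = -481 - 984 = -1465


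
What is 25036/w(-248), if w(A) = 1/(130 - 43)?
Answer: 2178132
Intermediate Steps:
w(A) = 1/87
25036/w(-248) = 25036/(1/87) = 25036*87 = 2178132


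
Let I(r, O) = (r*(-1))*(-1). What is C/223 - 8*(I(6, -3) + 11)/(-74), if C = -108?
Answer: 11168/8251 ≈ 1.3535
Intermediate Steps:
I(r, O) = r (I(r, O) = -r*(-1) = r)
C/223 - 8*(I(6, -3) + 11)/(-74) = -108/223 - 8*(6 + 11)/(-74) = -108*1/223 - 8*17*(-1/74) = -108/223 - 136*(-1/74) = -108/223 + 68/37 = 11168/8251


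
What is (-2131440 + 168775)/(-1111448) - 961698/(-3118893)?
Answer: 2396739816183/1155495795688 ≈ 2.0742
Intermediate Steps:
(-2131440 + 168775)/(-1111448) - 961698/(-3118893) = -1962665*(-1/1111448) - 961698*(-1/3118893) = 1962665/1111448 + 320566/1039631 = 2396739816183/1155495795688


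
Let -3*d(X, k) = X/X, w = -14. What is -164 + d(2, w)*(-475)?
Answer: -17/3 ≈ -5.6667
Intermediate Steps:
d(X, k) = -1/3 (d(X, k) = -X/(3*X) = -1/3*1 = -1/3)
-164 + d(2, w)*(-475) = -164 - 1/3*(-475) = -164 + 475/3 = -17/3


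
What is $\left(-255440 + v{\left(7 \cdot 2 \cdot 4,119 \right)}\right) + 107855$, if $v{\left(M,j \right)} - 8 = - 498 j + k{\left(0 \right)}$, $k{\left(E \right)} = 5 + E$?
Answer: $-206834$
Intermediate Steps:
$v{\left(M,j \right)} = 13 - 498 j$ ($v{\left(M,j \right)} = 8 - \left(-5 + 498 j\right) = 13 - 498 j$)
$\left(-255440 + v{\left(7 \cdot 2 \cdot 4,119 \right)}\right) + 107855 = \left(-255440 + \left(13 - 59262\right)\right) + 107855 = \left(-255440 - 59249\right) + 107855 = -314689 + 107855 = -206834$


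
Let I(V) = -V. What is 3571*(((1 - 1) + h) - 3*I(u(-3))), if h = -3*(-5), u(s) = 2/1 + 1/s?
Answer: 71420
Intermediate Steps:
u(s) = 2 + 1/s (u(s) = 2*1 + 1/s = 2 + 1/s)
h = 15
3571*(((1 - 1) + h) - 3*I(u(-3))) = 3571*(((1 - 1) + 15) - (-3)*(2 + 1/(-3))) = 3571*((0 + 15) - (-3)*(2 - ⅓)) = 3571*(15 - (-3)*5/3) = 3571*(15 - 3*(-5/3)) = 3571*(15 + 5) = 3571*20 = 71420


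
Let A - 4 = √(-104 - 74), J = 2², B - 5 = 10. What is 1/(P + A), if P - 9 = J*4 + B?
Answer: 22/1057 - I*√178/2114 ≈ 0.020814 - 0.0063111*I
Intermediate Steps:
B = 15 (B = 5 + 10 = 15)
J = 4
A = 4 + I*√178 (A = 4 + √(-104 - 74) = 4 + √(-178) = 4 + I*√178 ≈ 4.0 + 13.342*I)
P = 40 (P = 9 + (4*4 + 15) = 9 + (16 + 15) = 9 + 31 = 40)
1/(P + A) = 1/(40 + (4 + I*√178)) = 1/(44 + I*√178)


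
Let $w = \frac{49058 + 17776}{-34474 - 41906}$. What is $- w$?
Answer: $\frac{11139}{12730} \approx 0.87502$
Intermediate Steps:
$w = - \frac{11139}{12730}$ ($w = \frac{66834}{-76380} = 66834 \left(- \frac{1}{76380}\right) = - \frac{11139}{12730} \approx -0.87502$)
$- w = \left(-1\right) \left(- \frac{11139}{12730}\right) = \frac{11139}{12730}$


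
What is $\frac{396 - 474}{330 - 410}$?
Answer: $\frac{39}{40} \approx 0.975$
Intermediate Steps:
$\frac{396 - 474}{330 - 410} = - \frac{78}{-80} = \left(-78\right) \left(- \frac{1}{80}\right) = \frac{39}{40}$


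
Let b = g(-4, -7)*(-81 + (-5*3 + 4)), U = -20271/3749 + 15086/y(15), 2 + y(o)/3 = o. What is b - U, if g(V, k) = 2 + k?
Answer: 11490215/146211 ≈ 78.587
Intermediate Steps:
y(o) = -6 + 3*o
U = 55766845/146211 (U = -20271/3749 + 15086/(-6 + 3*15) = -20271*1/3749 + 15086/(-6 + 45) = -20271/3749 + 15086/39 = 55766845/146211 ≈ 381.41)
b = 460 (b = (2 - 7)*(-81 + (-5*3 + 4)) = -5*(-81 + (-15 + 4)) = -5*(-81 - 11) = -5*(-92) = 460)
b - U = 460 - 1*55766845/146211 = 460 - 55766845/146211 = 11490215/146211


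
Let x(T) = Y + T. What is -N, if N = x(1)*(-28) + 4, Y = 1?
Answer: 52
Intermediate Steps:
x(T) = 1 + T
N = -52 (N = (1 + 1)*(-28) + 4 = 2*(-28) + 4 = -56 + 4 = -52)
-N = -1*(-52) = 52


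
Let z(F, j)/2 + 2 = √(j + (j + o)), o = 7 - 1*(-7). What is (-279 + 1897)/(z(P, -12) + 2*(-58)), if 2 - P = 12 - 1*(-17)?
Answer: -4854/361 - 809*I*√10/3610 ≈ -13.446 - 0.70867*I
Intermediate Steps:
o = 14 (o = 7 + 7 = 14)
P = -27 (P = 2 - (12 - 1*(-17)) = 2 - (12 + 17) = 2 - 1*29 = 2 - 29 = -27)
z(F, j) = -4 + 2*√(14 + 2*j) (z(F, j) = -4 + 2*√(j + (j + 14)) = -4 + 2*√(j + (14 + j)) = -4 + 2*√(14 + 2*j))
(-279 + 1897)/(z(P, -12) + 2*(-58)) = (-279 + 1897)/((-4 + 2*√(14 + 2*(-12))) + 2*(-58)) = 1618/((-4 + 2*√(14 - 24)) - 116) = 1618/((-4 + 2*√(-10)) - 116) = 1618/((-4 + 2*(I*√10)) - 116) = 1618/((-4 + 2*I*√10) - 116) = 1618/(-120 + 2*I*√10)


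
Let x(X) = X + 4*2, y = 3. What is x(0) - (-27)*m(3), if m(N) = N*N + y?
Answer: 332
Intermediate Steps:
m(N) = 3 + N² (m(N) = N*N + 3 = N² + 3 = 3 + N²)
x(X) = 8 + X (x(X) = X + 8 = 8 + X)
x(0) - (-27)*m(3) = (8 + 0) - (-27)*(3 + 3²) = 8 - (-27)*(3 + 9) = 8 - (-27)*12 = 8 - 1*(-324) = 8 + 324 = 332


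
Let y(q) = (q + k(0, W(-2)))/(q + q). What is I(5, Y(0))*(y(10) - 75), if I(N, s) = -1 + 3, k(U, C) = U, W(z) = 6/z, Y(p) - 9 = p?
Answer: -149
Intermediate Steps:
Y(p) = 9 + p
y(q) = ½ (y(q) = (q + 0)/(q + q) = q/((2*q)) = q*(1/(2*q)) = ½)
I(N, s) = 2
I(5, Y(0))*(y(10) - 75) = 2*(½ - 75) = 2*(-149/2) = -149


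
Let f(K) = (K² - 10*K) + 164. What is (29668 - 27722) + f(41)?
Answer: 3381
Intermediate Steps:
f(K) = 164 + K² - 10*K
(29668 - 27722) + f(41) = (29668 - 27722) + (164 + 41² - 10*41) = 1946 + (164 + 1681 - 410) = 1946 + 1435 = 3381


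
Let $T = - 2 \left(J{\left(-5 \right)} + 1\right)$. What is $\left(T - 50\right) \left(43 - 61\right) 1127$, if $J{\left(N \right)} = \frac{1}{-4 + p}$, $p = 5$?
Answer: $1095444$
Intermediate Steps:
$J{\left(N \right)} = 1$ ($J{\left(N \right)} = \frac{1}{-4 + 5} = 1^{-1} = 1$)
$T = -4$ ($T = - 2 \left(1 + 1\right) = \left(-2\right) 2 = -4$)
$\left(T - 50\right) \left(43 - 61\right) 1127 = \left(-4 - 50\right) \left(43 - 61\right) 1127 = \left(-4 - 50\right) \left(-18\right) 1127 = \left(-54\right) \left(-18\right) 1127 = 972 \cdot 1127 = 1095444$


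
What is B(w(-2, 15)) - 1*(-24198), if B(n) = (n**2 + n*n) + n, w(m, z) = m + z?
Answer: 24549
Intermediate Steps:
B(n) = n + 2*n**2 (B(n) = (n**2 + n**2) + n = 2*n**2 + n = n + 2*n**2)
B(w(-2, 15)) - 1*(-24198) = (-2 + 15)*(1 + 2*(-2 + 15)) - 1*(-24198) = 13*(1 + 2*13) + 24198 = 13*(1 + 26) + 24198 = 13*27 + 24198 = 351 + 24198 = 24549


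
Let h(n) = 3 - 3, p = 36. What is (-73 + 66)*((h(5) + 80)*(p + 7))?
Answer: -24080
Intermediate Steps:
h(n) = 0
(-73 + 66)*((h(5) + 80)*(p + 7)) = (-73 + 66)*((0 + 80)*(36 + 7)) = -560*43 = -7*3440 = -24080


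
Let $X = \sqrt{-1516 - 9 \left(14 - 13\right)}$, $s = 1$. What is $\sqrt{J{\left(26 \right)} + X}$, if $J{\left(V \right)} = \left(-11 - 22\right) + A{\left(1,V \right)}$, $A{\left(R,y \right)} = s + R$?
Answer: $\sqrt{-31 + 5 i \sqrt{61}} \approx 3.0708 + 6.3585 i$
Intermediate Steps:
$A{\left(R,y \right)} = 1 + R$
$J{\left(V \right)} = -31$ ($J{\left(V \right)} = \left(-11 - 22\right) + \left(1 + 1\right) = -33 + 2 = -31$)
$X = 5 i \sqrt{61}$ ($X = \sqrt{-1516 - 9} = \sqrt{-1525} = 5 i \sqrt{61} \approx 39.051 i$)
$\sqrt{J{\left(26 \right)} + X} = \sqrt{-31 + 5 i \sqrt{61}}$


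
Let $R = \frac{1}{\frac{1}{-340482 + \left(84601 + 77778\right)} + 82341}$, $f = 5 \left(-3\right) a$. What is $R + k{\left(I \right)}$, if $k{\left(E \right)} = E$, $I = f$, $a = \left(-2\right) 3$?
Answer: $\frac{1319866299083}{14665179122} \approx 90.0$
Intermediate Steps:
$a = -6$
$f = 90$ ($f = 5 \left(-3\right) \left(-6\right) = \left(-15\right) \left(-6\right) = 90$)
$I = 90$
$R = \frac{178103}{14665179122}$ ($R = \frac{1}{\frac{1}{-340482 + 162379} + 82341} = \frac{1}{\frac{1}{-178103} + 82341} = \frac{1}{- \frac{1}{178103} + 82341} = \frac{1}{\frac{14665179122}{178103}} = \frac{178103}{14665179122} \approx 1.2145 \cdot 10^{-5}$)
$R + k{\left(I \right)} = \frac{178103}{14665179122} + 90 = \frac{1319866299083}{14665179122}$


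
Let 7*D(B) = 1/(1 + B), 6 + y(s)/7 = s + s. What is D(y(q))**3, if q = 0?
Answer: -1/23639903 ≈ -4.2301e-8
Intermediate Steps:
y(s) = -42 + 14*s (y(s) = -42 + 7*(s + s) = -42 + 7*(2*s) = -42 + 14*s)
D(B) = 1/(7*(1 + B))
D(y(q))**3 = (1/(7*(1 + (-42 + 14*0))))**3 = (1/(7*(1 + (-42 + 0))))**3 = (1/(7*(1 - 42)))**3 = ((1/7)/(-41))**3 = ((1/7)*(-1/41))**3 = (-1/287)**3 = -1/23639903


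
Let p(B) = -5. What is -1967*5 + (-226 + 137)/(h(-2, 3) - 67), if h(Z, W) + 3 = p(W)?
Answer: -737536/75 ≈ -9833.8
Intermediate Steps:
h(Z, W) = -8 (h(Z, W) = -3 - 5 = -8)
-1967*5 + (-226 + 137)/(h(-2, 3) - 67) = -1967*5 + (-226 + 137)/(-8 - 67) = -281*35 - 89/(-75) = -9835 - 89*(-1/75) = -9835 + 89/75 = -737536/75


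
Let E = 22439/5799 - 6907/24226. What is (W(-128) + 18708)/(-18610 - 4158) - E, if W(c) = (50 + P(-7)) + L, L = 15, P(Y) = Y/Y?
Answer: -3525600376601/799649579208 ≈ -4.4089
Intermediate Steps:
P(Y) = 1
E = 503553521/140486574 (E = 22439*(1/5799) - 6907*1/24226 = 22439/5799 - 6907/24226 = 503553521/140486574 ≈ 3.5844)
W(c) = 66 (W(c) = (50 + 1) + 15 = 51 + 15 = 66)
(W(-128) + 18708)/(-18610 - 4158) - E = (66 + 18708)/(-18610 - 4158) - 1*503553521/140486574 = 18774/(-22768) - 503553521/140486574 = 18774*(-1/22768) - 503553521/140486574 = -9387/11384 - 503553521/140486574 = -3525600376601/799649579208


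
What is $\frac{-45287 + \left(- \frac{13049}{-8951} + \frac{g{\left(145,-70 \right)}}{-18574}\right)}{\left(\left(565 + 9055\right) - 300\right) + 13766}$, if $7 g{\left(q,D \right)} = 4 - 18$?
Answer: $- \frac{3764493687905}{1919091553582} \approx -1.9616$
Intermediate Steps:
$g{\left(q,D \right)} = -2$ ($g{\left(q,D \right)} = \frac{4 - 18}{7} = \frac{1}{7} \left(-14\right) = -2$)
$\frac{-45287 + \left(- \frac{13049}{-8951} + \frac{g{\left(145,-70 \right)}}{-18574}\right)}{\left(\left(565 + 9055\right) - 300\right) + 13766} = \frac{-45287 - \left(- \frac{13049}{8951} - \frac{1}{9287}\right)}{\left(\left(565 + 9055\right) - 300\right) + 13766} = \frac{-45287 - - \frac{121195014}{83127937}}{\left(9620 - 300\right) + 13766} = \frac{-45287 + \left(\frac{13049}{8951} + \frac{1}{9287}\right)}{9320 + 13766} = \frac{-45287 + \frac{121195014}{83127937}}{23086} = \left(- \frac{3764493687905}{83127937}\right) \frac{1}{23086} = - \frac{3764493687905}{1919091553582}$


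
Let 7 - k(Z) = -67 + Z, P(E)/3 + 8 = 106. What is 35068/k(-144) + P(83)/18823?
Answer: 47153504/293101 ≈ 160.88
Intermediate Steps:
P(E) = 294 (P(E) = -24 + 3*106 = -24 + 318 = 294)
k(Z) = 74 - Z (k(Z) = 7 - (-67 + Z) = 7 + (67 - Z) = 74 - Z)
35068/k(-144) + P(83)/18823 = 35068/(74 - 1*(-144)) + 294/18823 = 35068/(74 + 144) + 294*(1/18823) = 35068/218 + 42/2689 = 35068*(1/218) + 42/2689 = 17534/109 + 42/2689 = 47153504/293101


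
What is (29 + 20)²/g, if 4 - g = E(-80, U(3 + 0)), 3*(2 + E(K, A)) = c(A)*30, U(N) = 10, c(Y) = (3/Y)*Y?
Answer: -2401/24 ≈ -100.04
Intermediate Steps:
c(Y) = 3
E(K, A) = 28 (E(K, A) = -2 + (3*30)/3 = -2 + (⅓)*90 = -2 + 30 = 28)
g = -24 (g = 4 - 1*28 = 4 - 28 = -24)
(29 + 20)²/g = (29 + 20)²/(-24) = 49²*(-1/24) = 2401*(-1/24) = -2401/24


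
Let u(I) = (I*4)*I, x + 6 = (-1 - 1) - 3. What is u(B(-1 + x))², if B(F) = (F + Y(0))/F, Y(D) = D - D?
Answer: 16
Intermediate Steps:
Y(D) = 0
x = -11 (x = -6 + ((-1 - 1) - 3) = -6 + (-2 - 3) = -6 - 5 = -11)
B(F) = 1 (B(F) = (F + 0)/F = F/F = 1)
u(I) = 4*I² (u(I) = (4*I)*I = 4*I²)
u(B(-1 + x))² = (4*1²)² = (4*1)² = 4² = 16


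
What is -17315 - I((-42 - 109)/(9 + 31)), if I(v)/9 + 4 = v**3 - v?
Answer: -1077043841/64000 ≈ -16829.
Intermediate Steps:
I(v) = -36 - 9*v + 9*v**3 (I(v) = -36 + 9*(v**3 - v) = -36 + (-9*v + 9*v**3) = -36 - 9*v + 9*v**3)
-17315 - I((-42 - 109)/(9 + 31)) = -17315 - (-36 - 9*(-42 - 109)/(9 + 31) + 9*((-42 - 109)/(9 + 31))**3) = -17315 - (-36 - (-1359)/40 + 9*(-151/40)**3) = -17315 - (-36 - (-1359)/40 + 9*(-151*1/40)**3) = -17315 - (-36 - 9*(-151/40) + 9*(-151/40)**3) = -17315 - (-36 + 1359/40 + 9*(-3442951/64000)) = -17315 - (-36 + 1359/40 - 30986559/64000) = -17315 - 1*(-31116159/64000) = -17315 + 31116159/64000 = -1077043841/64000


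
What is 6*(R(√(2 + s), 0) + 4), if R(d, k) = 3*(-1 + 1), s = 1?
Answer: 24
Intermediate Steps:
R(d, k) = 0 (R(d, k) = 3*0 = 0)
6*(R(√(2 + s), 0) + 4) = 6*(0 + 4) = 6*4 = 24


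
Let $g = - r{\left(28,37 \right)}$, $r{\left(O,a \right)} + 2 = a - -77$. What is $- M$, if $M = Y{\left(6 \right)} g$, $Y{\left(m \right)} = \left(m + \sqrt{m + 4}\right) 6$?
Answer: $4032 + 672 \sqrt{10} \approx 6157.0$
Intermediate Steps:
$r{\left(O,a \right)} = 75 + a$ ($r{\left(O,a \right)} = -2 + \left(a - -77\right) = -2 + \left(a + 77\right) = -2 + \left(77 + a\right) = 75 + a$)
$Y{\left(m \right)} = 6 m + 6 \sqrt{4 + m}$ ($Y{\left(m \right)} = \left(m + \sqrt{4 + m}\right) 6 = 6 m + 6 \sqrt{4 + m}$)
$g = -112$ ($g = - (75 + 37) = \left(-1\right) 112 = -112$)
$M = -4032 - 672 \sqrt{10}$ ($M = \left(6 \cdot 6 + 6 \sqrt{4 + 6}\right) \left(-112\right) = \left(36 + 6 \sqrt{10}\right) \left(-112\right) = -4032 - 672 \sqrt{10} \approx -6157.0$)
$- M = - (-4032 - 672 \sqrt{10}) = 4032 + 672 \sqrt{10}$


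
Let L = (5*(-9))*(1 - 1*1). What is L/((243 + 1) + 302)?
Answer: 0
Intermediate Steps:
L = 0 (L = -45*(1 - 1) = -45*0 = 0)
L/((243 + 1) + 302) = 0/((243 + 1) + 302) = 0/(244 + 302) = 0/546 = 0*(1/546) = 0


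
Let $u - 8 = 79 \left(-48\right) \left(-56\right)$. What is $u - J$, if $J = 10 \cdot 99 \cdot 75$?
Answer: $138110$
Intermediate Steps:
$J = 74250$ ($J = 990 \cdot 75 = 74250$)
$u = 212360$ ($u = 8 + 79 \left(-48\right) \left(-56\right) = 8 - -212352 = 8 + 212352 = 212360$)
$u - J = 212360 - 74250 = 138110$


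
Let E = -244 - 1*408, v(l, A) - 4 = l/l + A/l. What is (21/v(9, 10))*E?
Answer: -123228/55 ≈ -2240.5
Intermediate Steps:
v(l, A) = 5 + A/l (v(l, A) = 4 + (l/l + A/l) = 4 + (1 + A/l) = 5 + A/l)
E = -652 (E = -244 - 408 = -652)
(21/v(9, 10))*E = (21/(5 + 10/9))*(-652) = (21/(55/9))*(-652) = (21*(9/55))*(-652) = (189/55)*(-652) = -123228/55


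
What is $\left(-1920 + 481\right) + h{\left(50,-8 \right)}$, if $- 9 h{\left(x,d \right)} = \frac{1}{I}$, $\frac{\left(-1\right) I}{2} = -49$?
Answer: $- \frac{1269199}{882} \approx -1439.0$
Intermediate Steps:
$I = 98$ ($I = \left(-2\right) \left(-49\right) = 98$)
$h{\left(x,d \right)} = - \frac{1}{882}$ ($h{\left(x,d \right)} = - \frac{1}{9 \cdot 98} = \left(- \frac{1}{9}\right) \frac{1}{98} = - \frac{1}{882}$)
$\left(-1920 + 481\right) + h{\left(50,-8 \right)} = \left(-1920 + 481\right) - \frac{1}{882} = -1439 - \frac{1}{882} = - \frac{1269199}{882}$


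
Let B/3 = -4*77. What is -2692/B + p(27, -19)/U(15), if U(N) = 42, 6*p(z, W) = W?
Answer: 7867/2772 ≈ 2.8380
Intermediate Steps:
p(z, W) = W/6
B = -924 (B = 3*(-4*77) = 3*(-308) = -924)
-2692/B + p(27, -19)/U(15) = -2692/(-924) + ((1/6)*(-19))/42 = -2692*(-1/924) - 19/6*1/42 = 673/231 - 19/252 = 7867/2772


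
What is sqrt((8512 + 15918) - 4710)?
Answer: 2*sqrt(4930) ≈ 140.43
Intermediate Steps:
sqrt((8512 + 15918) - 4710) = sqrt(24430 - 4710) = sqrt(19720) = 2*sqrt(4930)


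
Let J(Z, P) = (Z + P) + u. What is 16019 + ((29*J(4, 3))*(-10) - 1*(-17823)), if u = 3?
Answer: 30942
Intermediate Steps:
J(Z, P) = 3 + P + Z (J(Z, P) = (Z + P) + 3 = (P + Z) + 3 = 3 + P + Z)
16019 + ((29*J(4, 3))*(-10) - 1*(-17823)) = 16019 + ((29*(3 + 3 + 4))*(-10) - 1*(-17823)) = 16019 + ((29*10)*(-10) + 17823) = 16019 + (290*(-10) + 17823) = 16019 + (-2900 + 17823) = 16019 + 14923 = 30942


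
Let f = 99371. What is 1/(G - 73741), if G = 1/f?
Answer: -99371/7327716910 ≈ -1.3561e-5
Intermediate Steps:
G = 1/99371 ≈ 1.0063e-5
1/(G - 73741) = 1/(1/99371 - 73741) = 1/(-7327716910/99371) = -99371/7327716910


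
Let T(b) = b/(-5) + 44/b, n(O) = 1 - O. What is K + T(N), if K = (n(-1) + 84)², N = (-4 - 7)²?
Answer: 405469/55 ≈ 7372.2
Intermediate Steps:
N = 121 (N = (-11)² = 121)
T(b) = 44/b - b/5 (T(b) = b*(-⅕) + 44/b = -b/5 + 44/b = 44/b - b/5)
K = 7396 (K = ((1 - 1*(-1)) + 84)² = ((1 + 1) + 84)² = (2 + 84)² = 86² = 7396)
K + T(N) = 7396 + (44/121 - ⅕*121) = 7396 + (44*(1/121) - 121/5) = 7396 + (4/11 - 121/5) = 7396 - 1311/55 = 405469/55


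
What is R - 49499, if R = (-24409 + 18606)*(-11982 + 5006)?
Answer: 40432229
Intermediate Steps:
R = 40481728 (R = -5803*(-6976) = 40481728)
R - 49499 = 40481728 - 49499 = 40432229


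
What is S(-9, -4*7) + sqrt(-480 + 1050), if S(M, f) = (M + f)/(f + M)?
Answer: 1 + sqrt(570) ≈ 24.875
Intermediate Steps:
S(M, f) = 1 (S(M, f) = (M + f)/(M + f) = 1)
S(-9, -4*7) + sqrt(-480 + 1050) = 1 + sqrt(-480 + 1050) = 1 + sqrt(570)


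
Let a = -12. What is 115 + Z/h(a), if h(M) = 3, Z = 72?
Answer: 139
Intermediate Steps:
115 + Z/h(a) = 115 + 72/3 = 115 + 72*(⅓) = 115 + 24 = 139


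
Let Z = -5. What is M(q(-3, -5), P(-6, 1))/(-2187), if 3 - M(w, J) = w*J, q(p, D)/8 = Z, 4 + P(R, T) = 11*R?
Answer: 2797/2187 ≈ 1.2789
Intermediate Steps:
P(R, T) = -4 + 11*R
q(p, D) = -40 (q(p, D) = 8*(-5) = -40)
M(w, J) = 3 - J*w (M(w, J) = 3 - w*J = 3 - J*w)
M(q(-3, -5), P(-6, 1))/(-2187) = (3 - 1*(-4 + 11*(-6))*(-40))/(-2187) = (3 - 1*(-4 - 66)*(-40))*(-1/2187) = (3 - 1*(-70)*(-40))*(-1/2187) = (3 - 2800)*(-1/2187) = -2797*(-1/2187) = 2797/2187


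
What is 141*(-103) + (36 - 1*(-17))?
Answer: -14470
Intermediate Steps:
141*(-103) + (36 - 1*(-17)) = -14523 + (36 + 17) = -14523 + 53 = -14470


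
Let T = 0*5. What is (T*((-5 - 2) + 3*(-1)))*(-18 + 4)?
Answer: 0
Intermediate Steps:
T = 0
(T*((-5 - 2) + 3*(-1)))*(-18 + 4) = (0*((-5 - 2) + 3*(-1)))*(-18 + 4) = (0*(-7 - 3))*(-14) = (0*(-10))*(-14) = 0*(-14) = 0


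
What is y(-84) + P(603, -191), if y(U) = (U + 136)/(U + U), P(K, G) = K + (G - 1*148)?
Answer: 11075/42 ≈ 263.69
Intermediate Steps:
P(K, G) = -148 + G + K (P(K, G) = K + (G - 148) = K + (-148 + G) = -148 + G + K)
y(U) = (136 + U)/(2*U) (y(U) = (136 + U)/((2*U)) = (136 + U)*(1/(2*U)) = (136 + U)/(2*U))
y(-84) + P(603, -191) = (½)*(136 - 84)/(-84) + (-148 - 191 + 603) = (½)*(-1/84)*52 + 264 = -13/42 + 264 = 11075/42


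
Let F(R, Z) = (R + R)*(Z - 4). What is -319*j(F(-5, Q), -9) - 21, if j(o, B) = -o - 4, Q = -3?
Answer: 23585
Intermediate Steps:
F(R, Z) = 2*R*(-4 + Z) (F(R, Z) = (2*R)*(-4 + Z) = 2*R*(-4 + Z))
j(o, B) = -4 - o
-319*j(F(-5, Q), -9) - 21 = -319*(-4 - 2*(-5)*(-4 - 3)) - 21 = -319*(-4 - 2*(-5)*(-7)) - 21 = -319*(-4 - 1*70) - 21 = -319*(-4 - 70) - 21 = -319*(-74) - 21 = 23606 - 21 = 23585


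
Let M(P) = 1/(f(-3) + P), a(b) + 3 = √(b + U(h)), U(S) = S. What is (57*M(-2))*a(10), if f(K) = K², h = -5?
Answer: -171/7 + 57*√5/7 ≈ -6.2206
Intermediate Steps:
a(b) = -3 + √(-5 + b) (a(b) = -3 + √(b - 5) = -3 + √(-5 + b))
M(P) = 1/(9 + P) (M(P) = 1/((-3)² + P) = 1/(9 + P))
(57*M(-2))*a(10) = (57/(9 - 2))*(-3 + √(-5 + 10)) = (57/7)*(-3 + √5) = (57*(⅐))*(-3 + √5) = 57*(-3 + √5)/7 = -171/7 + 57*√5/7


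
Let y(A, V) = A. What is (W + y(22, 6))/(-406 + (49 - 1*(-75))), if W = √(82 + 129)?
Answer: -11/141 - √211/282 ≈ -0.12952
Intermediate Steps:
W = √211 ≈ 14.526
(W + y(22, 6))/(-406 + (49 - 1*(-75))) = (√211 + 22)/(-406 + (49 - 1*(-75))) = (22 + √211)/(-406 + (49 + 75)) = (22 + √211)/(-406 + 124) = (22 + √211)/(-282) = (22 + √211)*(-1/282) = -11/141 - √211/282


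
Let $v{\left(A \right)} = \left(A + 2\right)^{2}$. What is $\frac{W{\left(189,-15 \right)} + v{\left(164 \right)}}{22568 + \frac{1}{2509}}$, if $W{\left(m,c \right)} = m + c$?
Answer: $\frac{69574570}{56623113} \approx 1.2287$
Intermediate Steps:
$W{\left(m,c \right)} = c + m$
$v{\left(A \right)} = \left(2 + A\right)^{2}$
$\frac{W{\left(189,-15 \right)} + v{\left(164 \right)}}{22568 + \frac{1}{2509}} = \frac{\left(-15 + 189\right) + \left(2 + 164\right)^{2}}{22568 + \frac{1}{2509}} = \frac{174 + 166^{2}}{22568 + \frac{1}{2509}} = \frac{174 + 27556}{\frac{56623113}{2509}} = 27730 \cdot \frac{2509}{56623113} = \frac{69574570}{56623113}$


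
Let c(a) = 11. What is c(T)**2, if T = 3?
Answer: 121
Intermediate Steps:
c(T)**2 = 11**2 = 121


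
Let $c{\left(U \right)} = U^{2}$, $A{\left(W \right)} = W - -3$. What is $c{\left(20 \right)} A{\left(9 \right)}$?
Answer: $4800$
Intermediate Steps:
$A{\left(W \right)} = 3 + W$ ($A{\left(W \right)} = W + 3 = 3 + W$)
$c{\left(20 \right)} A{\left(9 \right)} = 20^{2} \left(3 + 9\right) = 400 \cdot 12 = 4800$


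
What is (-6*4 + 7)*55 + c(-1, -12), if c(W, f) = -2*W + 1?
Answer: -932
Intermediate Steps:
c(W, f) = 1 - 2*W
(-6*4 + 7)*55 + c(-1, -12) = (-6*4 + 7)*55 + (1 - 2*(-1)) = (-24 + 7)*55 + (1 + 2) = -17*55 + 3 = -935 + 3 = -932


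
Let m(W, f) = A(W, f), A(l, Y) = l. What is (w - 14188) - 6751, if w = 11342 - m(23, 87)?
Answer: -9620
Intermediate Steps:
m(W, f) = W
w = 11319 (w = 11342 - 1*23 = 11342 - 23 = 11319)
(w - 14188) - 6751 = (11319 - 14188) - 6751 = -2869 - 6751 = -9620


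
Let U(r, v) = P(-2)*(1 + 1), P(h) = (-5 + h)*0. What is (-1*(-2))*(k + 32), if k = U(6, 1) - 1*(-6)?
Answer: 76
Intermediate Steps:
P(h) = 0
U(r, v) = 0 (U(r, v) = 0*(1 + 1) = 0*2 = 0)
k = 6 (k = 0 - 1*(-6) = 0 + 6 = 6)
(-1*(-2))*(k + 32) = (-1*(-2))*(6 + 32) = 2*38 = 76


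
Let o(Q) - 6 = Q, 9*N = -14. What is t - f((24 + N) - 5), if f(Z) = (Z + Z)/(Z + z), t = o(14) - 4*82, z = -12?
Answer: -15406/49 ≈ -314.41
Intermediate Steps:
N = -14/9 (N = (⅑)*(-14) = -14/9 ≈ -1.5556)
o(Q) = 6 + Q
t = -308 (t = (6 + 14) - 4*82 = 20 - 328 = -308)
f(Z) = 2*Z/(-12 + Z) (f(Z) = (Z + Z)/(Z - 12) = (2*Z)/(-12 + Z) = 2*Z/(-12 + Z))
t - f((24 + N) - 5) = -308 - 2*((24 - 14/9) - 5)/(-12 + ((24 - 14/9) - 5)) = -308 - 2*(202/9 - 5)/(-12 + (202/9 - 5)) = -308 - 2*157/(9*(-12 + 157/9)) = -308 - 2*157/(9*49/9) = -308 - 2*157*9/(9*49) = -308 - 1*314/49 = -308 - 314/49 = -15406/49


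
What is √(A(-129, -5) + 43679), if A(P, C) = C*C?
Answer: 6*√1214 ≈ 209.05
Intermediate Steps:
A(P, C) = C²
√(A(-129, -5) + 43679) = √((-5)² + 43679) = √(25 + 43679) = √43704 = 6*√1214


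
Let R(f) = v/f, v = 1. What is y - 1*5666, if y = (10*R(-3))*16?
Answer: -17158/3 ≈ -5719.3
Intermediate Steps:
R(f) = 1/f
y = -160/3 (y = (10/(-3))*16 = (10*(-⅓))*16 = -10/3*16 = -160/3 ≈ -53.333)
y - 1*5666 = -160/3 - 1*5666 = -160/3 - 5666 = -17158/3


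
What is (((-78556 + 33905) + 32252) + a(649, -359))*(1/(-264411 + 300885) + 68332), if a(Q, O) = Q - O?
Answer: -9463420178093/12158 ≈ -7.7837e+8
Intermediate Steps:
(((-78556 + 33905) + 32252) + a(649, -359))*(1/(-264411 + 300885) + 68332) = (((-78556 + 33905) + 32252) + (649 - 1*(-359)))*(1/(-264411 + 300885) + 68332) = ((-44651 + 32252) + (649 + 359))*(1/36474 + 68332) = (-12399 + 1008)*(1/36474 + 68332) = -11391*2492341369/36474 = -9463420178093/12158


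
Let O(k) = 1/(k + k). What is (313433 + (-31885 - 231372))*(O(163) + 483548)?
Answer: 3954788250112/163 ≈ 2.4263e+10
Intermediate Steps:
O(k) = 1/(2*k)
(313433 + (-31885 - 231372))*(O(163) + 483548) = (313433 + (-31885 - 231372))*((½)/163 + 483548) = (313433 - 263257)*((½)*(1/163) + 483548) = 50176*(1/326 + 483548) = 50176*(157636649/326) = 3954788250112/163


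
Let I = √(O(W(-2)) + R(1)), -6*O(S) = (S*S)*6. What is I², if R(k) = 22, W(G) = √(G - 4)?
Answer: 28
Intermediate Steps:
W(G) = √(-4 + G)
O(S) = -S² (O(S) = -S*S*6/6 = -S²*6/6 = -S²)
I = 2*√7 (I = √(-(√(-4 - 2))² + 22) = √(-(√(-6))² + 22) = √(-(I*√6)² + 22) = √(-1*(-6) + 22) = √(6 + 22) = √28 = 2*√7 ≈ 5.2915)
I² = (2*√7)² = 28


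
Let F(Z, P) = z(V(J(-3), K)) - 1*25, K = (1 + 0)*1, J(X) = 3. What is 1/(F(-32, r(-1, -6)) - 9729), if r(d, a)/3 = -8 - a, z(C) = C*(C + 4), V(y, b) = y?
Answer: -1/9733 ≈ -0.00010274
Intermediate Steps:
K = 1 (K = 1*1 = 1)
z(C) = C*(4 + C)
r(d, a) = -24 - 3*a (r(d, a) = 3*(-8 - a) = -24 - 3*a)
F(Z, P) = -4 (F(Z, P) = 3*(4 + 3) - 1*25 = 3*7 - 25 = 21 - 25 = -4)
1/(F(-32, r(-1, -6)) - 9729) = 1/(-4 - 9729) = 1/(-9733) = -1/9733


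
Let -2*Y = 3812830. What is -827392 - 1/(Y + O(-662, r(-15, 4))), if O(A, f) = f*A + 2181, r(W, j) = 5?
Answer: -1578286645247/1907544 ≈ -8.2739e+5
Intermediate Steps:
Y = -1906415 (Y = -½*3812830 = -1906415)
O(A, f) = 2181 + A*f (O(A, f) = A*f + 2181 = 2181 + A*f)
-827392 - 1/(Y + O(-662, r(-15, 4))) = -827392 - 1/(-1906415 + (2181 - 662*5)) = -827392 - 1/(-1906415 + (2181 - 3310)) = -827392 - 1/(-1906415 - 1129) = -827392 - 1/(-1907544) = -827392 - 1*(-1/1907544) = -827392 + 1/1907544 = -1578286645247/1907544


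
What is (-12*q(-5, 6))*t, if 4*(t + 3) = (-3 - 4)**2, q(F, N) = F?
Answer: 555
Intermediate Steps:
t = 37/4 (t = -3 + (-3 - 4)**2/4 = -3 + (1/4)*(-7)**2 = -3 + (1/4)*49 = -3 + 49/4 = 37/4 ≈ 9.2500)
(-12*q(-5, 6))*t = -12*(-5)*(37/4) = 60*(37/4) = 555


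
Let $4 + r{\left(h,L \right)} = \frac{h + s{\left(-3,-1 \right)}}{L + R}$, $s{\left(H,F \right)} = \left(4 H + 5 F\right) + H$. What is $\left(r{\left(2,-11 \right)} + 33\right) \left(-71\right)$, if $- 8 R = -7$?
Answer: $- \frac{19667}{9} \approx -2185.2$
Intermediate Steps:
$R = \frac{7}{8}$ ($R = \left(- \frac{1}{8}\right) \left(-7\right) = \frac{7}{8} \approx 0.875$)
$s{\left(H,F \right)} = 5 F + 5 H$
$r{\left(h,L \right)} = -4 + \frac{-20 + h}{\frac{7}{8} + L}$ ($r{\left(h,L \right)} = -4 + \frac{h + \left(5 \left(-1\right) + 5 \left(-3\right)\right)}{L + \frac{7}{8}} = -4 + \frac{h - 20}{\frac{7}{8} + L} = -4 + \frac{-20 + h}{\frac{7}{8} + L}$)
$\left(r{\left(2,-11 \right)} + 33\right) \left(-71\right) = \left(\frac{4 \left(-47 - -88 + 2 \cdot 2\right)}{7 + 8 \left(-11\right)} + 33\right) \left(-71\right) = \left(\frac{4 \left(-47 + 88 + 4\right)}{7 - 88} + 33\right) \left(-71\right) = \left(4 \frac{1}{-81} \cdot 45 + 33\right) \left(-71\right) = \left(4 \left(- \frac{1}{81}\right) 45 + 33\right) \left(-71\right) = \left(- \frac{20}{9} + 33\right) \left(-71\right) = \frac{277}{9} \left(-71\right) = - \frac{19667}{9}$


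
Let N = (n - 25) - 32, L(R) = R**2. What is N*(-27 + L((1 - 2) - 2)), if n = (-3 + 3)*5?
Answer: 1026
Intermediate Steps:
n = 0 (n = 0*5 = 0)
N = -57 (N = (0 - 25) - 32 = -25 - 32 = -57)
N*(-27 + L((1 - 2) - 2)) = -57*(-27 + ((1 - 2) - 2)**2) = -57*(-27 + (-1 - 2)**2) = -57*(-27 + (-3)**2) = -57*(-27 + 9) = -57*(-18) = 1026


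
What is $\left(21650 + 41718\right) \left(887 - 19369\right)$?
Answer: $-1171167376$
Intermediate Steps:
$\left(21650 + 41718\right) \left(887 - 19369\right) = 63368 \left(887 - 19369\right) = 63368 \left(-18482\right) = -1171167376$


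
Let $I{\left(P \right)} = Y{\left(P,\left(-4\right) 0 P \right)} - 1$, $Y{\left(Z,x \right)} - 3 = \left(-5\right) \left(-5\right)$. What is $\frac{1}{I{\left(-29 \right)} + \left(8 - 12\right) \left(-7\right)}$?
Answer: $\frac{1}{55} \approx 0.018182$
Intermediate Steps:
$Y{\left(Z,x \right)} = 28$ ($Y{\left(Z,x \right)} = 3 - -25 = 3 + 25 = 28$)
$I{\left(P \right)} = 27$ ($I{\left(P \right)} = 28 - 1 = 27$)
$\frac{1}{I{\left(-29 \right)} + \left(8 - 12\right) \left(-7\right)} = \frac{1}{27 + \left(8 - 12\right) \left(-7\right)} = \frac{1}{27 - -28} = \frac{1}{27 + 28} = \frac{1}{55}$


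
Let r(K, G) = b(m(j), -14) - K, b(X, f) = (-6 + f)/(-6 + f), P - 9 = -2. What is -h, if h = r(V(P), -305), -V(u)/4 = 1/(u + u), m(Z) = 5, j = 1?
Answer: -9/7 ≈ -1.2857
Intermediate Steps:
P = 7 (P = 9 - 2 = 7)
b(X, f) = 1
V(u) = -2/u (V(u) = -4/(u + u) = -4*1/(2*u) = -2/u)
r(K, G) = 1 - K
h = 9/7 (h = 1 - (-2)/7 = 1 - 1*(-2/7) = 1 + 2/7 = 9/7 ≈ 1.2857)
-h = -1*9/7 = -9/7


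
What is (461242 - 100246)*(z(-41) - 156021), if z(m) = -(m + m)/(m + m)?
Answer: -56323317912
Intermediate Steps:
z(m) = -1 (z(m) = -2*m/(2*m) = -2*m*1/(2*m) = -1*1 = -1)
(461242 - 100246)*(z(-41) - 156021) = (461242 - 100246)*(-1 - 156021) = 360996*(-156022) = -56323317912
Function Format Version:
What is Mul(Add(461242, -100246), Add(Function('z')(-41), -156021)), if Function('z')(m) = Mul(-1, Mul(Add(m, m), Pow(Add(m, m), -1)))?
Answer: -56323317912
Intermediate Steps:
Function('z')(m) = -1 (Function('z')(m) = Mul(-1, Mul(Mul(2, m), Pow(Mul(2, m), -1))) = Mul(-1, Mul(Mul(2, m), Mul(Rational(1, 2), Pow(m, -1)))) = Mul(-1, 1) = -1)
Mul(Add(461242, -100246), Add(Function('z')(-41), -156021)) = Mul(Add(461242, -100246), Add(-1, -156021)) = Mul(360996, -156022) = -56323317912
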